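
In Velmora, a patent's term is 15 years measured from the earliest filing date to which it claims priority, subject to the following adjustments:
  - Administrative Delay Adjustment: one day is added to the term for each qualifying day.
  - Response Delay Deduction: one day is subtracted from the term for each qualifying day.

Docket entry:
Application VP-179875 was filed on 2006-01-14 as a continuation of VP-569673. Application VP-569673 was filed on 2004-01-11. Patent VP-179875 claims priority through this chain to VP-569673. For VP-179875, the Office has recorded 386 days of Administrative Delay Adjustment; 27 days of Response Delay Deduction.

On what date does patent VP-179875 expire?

Earliest priority filing: 11 January 2004.
Base term: 11 January 2004 + 15 years → 11 January 2019.
Administrative Delay Adjustment: +386 days → 1 February 2020.
Response Delay Deduction: −27 days → 5 January 2020.

2020-01-05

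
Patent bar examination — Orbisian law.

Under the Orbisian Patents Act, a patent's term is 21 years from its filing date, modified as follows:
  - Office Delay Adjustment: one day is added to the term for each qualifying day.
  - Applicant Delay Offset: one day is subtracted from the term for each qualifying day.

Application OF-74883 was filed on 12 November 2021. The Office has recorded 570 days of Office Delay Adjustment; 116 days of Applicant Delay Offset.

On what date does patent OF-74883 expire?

Base term: filing date + 21 years → 12 November 2042.
Office Delay Adjustment: +570 days → 4 June 2044.
Applicant Delay Offset: −116 days → 9 February 2044.

February 9, 2044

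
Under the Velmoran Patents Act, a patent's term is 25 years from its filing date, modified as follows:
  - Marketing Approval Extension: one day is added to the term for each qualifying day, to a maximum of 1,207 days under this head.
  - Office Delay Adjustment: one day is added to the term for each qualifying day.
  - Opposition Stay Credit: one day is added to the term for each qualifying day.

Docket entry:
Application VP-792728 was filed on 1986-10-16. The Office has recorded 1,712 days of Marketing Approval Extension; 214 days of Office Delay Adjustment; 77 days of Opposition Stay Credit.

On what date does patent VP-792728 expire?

Base term: filing date + 25 years → 16 October 2011.
Marketing Approval Extension: 1712 days claimed exceeds the 1207-day cap, so +1207 days → 4 February 2015.
Office Delay Adjustment: +214 days → 6 September 2015.
Opposition Stay Credit: +77 days → 22 November 2015.

2015-11-22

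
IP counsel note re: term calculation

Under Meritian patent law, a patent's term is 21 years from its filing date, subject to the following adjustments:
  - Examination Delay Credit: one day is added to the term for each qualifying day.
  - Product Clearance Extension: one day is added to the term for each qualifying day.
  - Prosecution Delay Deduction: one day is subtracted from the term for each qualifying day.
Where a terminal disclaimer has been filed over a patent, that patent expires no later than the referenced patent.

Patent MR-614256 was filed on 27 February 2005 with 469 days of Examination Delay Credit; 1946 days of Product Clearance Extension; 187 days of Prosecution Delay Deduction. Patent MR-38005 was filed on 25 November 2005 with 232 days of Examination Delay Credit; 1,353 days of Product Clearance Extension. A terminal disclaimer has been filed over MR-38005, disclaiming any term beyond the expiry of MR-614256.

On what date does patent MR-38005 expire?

Natural term of MR-38005:
  Base: filing + 21 years → 25 November 2026.
  Examination Delay Credit: +232 days → 15 July 2027.
  Product Clearance Extension: +1353 days → 29 March 2031.
Expiry of referenced patent MR-614256:
  Base: filing + 21 years → 27 February 2026.
  Examination Delay Credit: +469 days → 11 June 2027.
  Product Clearance Extension: +1946 days → 8 October 2032.
  Prosecution Delay Deduction: −187 days → 4 April 2032.
Terminal disclaimer: MR-38005 expires on the earlier of 29 March 2031 and 4 April 2032.

2031-03-29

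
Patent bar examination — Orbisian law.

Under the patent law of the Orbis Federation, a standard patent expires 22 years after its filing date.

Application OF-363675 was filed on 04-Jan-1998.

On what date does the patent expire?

January 4, 2020

Filing date + 22 years → 4 January 2020.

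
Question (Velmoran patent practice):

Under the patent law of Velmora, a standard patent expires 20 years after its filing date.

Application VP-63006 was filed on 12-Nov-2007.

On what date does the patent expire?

2027-11-12

Filing date + 20 years → 12 November 2027.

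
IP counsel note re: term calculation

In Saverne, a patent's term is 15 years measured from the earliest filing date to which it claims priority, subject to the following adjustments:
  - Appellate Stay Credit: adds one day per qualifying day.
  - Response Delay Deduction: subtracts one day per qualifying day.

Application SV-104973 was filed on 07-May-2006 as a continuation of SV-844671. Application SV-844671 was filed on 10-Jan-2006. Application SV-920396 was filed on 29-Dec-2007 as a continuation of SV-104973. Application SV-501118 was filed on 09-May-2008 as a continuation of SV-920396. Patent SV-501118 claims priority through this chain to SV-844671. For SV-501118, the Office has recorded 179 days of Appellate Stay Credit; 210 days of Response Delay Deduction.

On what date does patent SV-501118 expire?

Earliest priority filing: 10 January 2006.
Base term: 10 January 2006 + 15 years → 10 January 2021.
Appellate Stay Credit: +179 days → 8 July 2021.
Response Delay Deduction: −210 days → 10 December 2020.

2020-12-10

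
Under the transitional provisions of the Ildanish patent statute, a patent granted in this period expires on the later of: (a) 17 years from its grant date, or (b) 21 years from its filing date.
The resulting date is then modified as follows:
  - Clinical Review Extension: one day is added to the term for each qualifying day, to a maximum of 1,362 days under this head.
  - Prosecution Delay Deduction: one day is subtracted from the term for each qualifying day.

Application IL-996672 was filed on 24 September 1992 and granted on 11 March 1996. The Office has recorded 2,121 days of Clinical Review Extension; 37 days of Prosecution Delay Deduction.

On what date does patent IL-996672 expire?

(a) grant + 17 years → 11 March 2013.
(b) filing + 21 years → 24 September 2013.
Later of the two: 24 September 2013.
Clinical Review Extension: 2121 days claimed exceeds the 1362-day cap, so +1362 days → 17 June 2017.
Prosecution Delay Deduction: −37 days → 11 May 2017.

2017-05-11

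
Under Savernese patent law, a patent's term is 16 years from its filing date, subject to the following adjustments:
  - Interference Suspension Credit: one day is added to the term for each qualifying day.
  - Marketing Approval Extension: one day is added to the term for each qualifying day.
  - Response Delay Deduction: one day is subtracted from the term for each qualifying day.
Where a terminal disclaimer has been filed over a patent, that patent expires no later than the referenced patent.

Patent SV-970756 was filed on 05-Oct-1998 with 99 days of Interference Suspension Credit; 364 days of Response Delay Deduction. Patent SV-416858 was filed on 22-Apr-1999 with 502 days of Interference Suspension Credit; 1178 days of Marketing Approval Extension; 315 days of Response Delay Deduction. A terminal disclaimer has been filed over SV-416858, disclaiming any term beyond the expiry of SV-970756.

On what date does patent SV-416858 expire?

January 13, 2014

Natural term of SV-416858:
  Base: filing + 16 years → 22 April 2015.
  Interference Suspension Credit: +502 days → 5 September 2016.
  Marketing Approval Extension: +1178 days → 27 November 2019.
  Response Delay Deduction: −315 days → 16 January 2019.
Expiry of referenced patent SV-970756:
  Base: filing + 16 years → 5 October 2014.
  Interference Suspension Credit: +99 days → 12 January 2015.
  Response Delay Deduction: −364 days → 13 January 2014.
Terminal disclaimer: SV-416858 expires on the earlier of 16 January 2019 and 13 January 2014.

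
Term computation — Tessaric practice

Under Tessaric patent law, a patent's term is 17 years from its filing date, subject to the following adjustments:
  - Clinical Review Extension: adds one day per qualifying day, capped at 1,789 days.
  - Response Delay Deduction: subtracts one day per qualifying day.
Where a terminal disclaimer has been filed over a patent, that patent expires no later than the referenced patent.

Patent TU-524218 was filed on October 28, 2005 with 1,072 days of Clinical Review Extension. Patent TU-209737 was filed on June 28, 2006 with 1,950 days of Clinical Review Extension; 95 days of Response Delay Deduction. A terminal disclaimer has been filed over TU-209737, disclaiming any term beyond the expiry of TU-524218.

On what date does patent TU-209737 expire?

Natural term of TU-209737:
  Base: filing + 17 years → 28 June 2023.
  Clinical Review Extension: 1950 days claimed exceeds the 1789-day cap, so +1789 days → 21 May 2028.
  Response Delay Deduction: −95 days → 16 February 2028.
Expiry of referenced patent TU-524218:
  Base: filing + 17 years → 28 October 2022.
  Clinical Review Extension: 1072 days (within the 1789-day cap) → +1072 days → 4 October 2025.
Terminal disclaimer: TU-209737 expires on the earlier of 16 February 2028 and 4 October 2025.

October 4, 2025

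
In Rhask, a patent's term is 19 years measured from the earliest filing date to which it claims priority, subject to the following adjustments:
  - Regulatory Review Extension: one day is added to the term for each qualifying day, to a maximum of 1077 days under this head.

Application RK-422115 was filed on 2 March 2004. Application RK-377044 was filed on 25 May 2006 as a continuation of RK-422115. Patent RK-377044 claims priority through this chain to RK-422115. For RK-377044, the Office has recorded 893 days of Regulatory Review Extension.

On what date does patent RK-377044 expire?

Earliest priority filing: 2 March 2004.
Base term: 2 March 2004 + 19 years → 2 March 2023.
Regulatory Review Extension: 893 days (within the 1077-day cap) → +893 days → 11 August 2025.

2025-08-11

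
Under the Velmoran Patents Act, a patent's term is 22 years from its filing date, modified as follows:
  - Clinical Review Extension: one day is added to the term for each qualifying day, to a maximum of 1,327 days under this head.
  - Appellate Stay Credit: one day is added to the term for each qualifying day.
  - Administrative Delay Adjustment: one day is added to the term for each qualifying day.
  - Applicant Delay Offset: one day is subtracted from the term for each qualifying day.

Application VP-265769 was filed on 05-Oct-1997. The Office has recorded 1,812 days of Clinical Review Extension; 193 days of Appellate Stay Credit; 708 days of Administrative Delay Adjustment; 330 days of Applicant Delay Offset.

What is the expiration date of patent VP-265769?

December 15, 2024

Base term: filing date + 22 years → 5 October 2019.
Clinical Review Extension: 1812 days claimed exceeds the 1327-day cap, so +1327 days → 24 May 2023.
Appellate Stay Credit: +193 days → 3 December 2023.
Administrative Delay Adjustment: +708 days → 10 November 2025.
Applicant Delay Offset: −330 days → 15 December 2024.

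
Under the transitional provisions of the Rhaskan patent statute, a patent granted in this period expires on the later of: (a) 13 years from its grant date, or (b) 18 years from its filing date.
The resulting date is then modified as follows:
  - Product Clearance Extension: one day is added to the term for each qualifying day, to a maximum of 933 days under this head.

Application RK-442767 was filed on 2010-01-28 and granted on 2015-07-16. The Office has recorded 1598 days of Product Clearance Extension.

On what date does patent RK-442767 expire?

2031-02-04

(a) grant + 13 years → 16 July 2028.
(b) filing + 18 years → 28 January 2028.
Later of the two: 16 July 2028.
Product Clearance Extension: 1598 days claimed exceeds the 933-day cap, so +933 days → 4 February 2031.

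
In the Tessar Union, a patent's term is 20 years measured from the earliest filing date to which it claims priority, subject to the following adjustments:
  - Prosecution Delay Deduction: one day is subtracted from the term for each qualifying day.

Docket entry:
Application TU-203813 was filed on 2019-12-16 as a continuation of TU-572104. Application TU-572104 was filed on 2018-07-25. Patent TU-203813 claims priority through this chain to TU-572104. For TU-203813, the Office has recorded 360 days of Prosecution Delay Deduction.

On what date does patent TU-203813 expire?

July 30, 2037

Earliest priority filing: 25 July 2018.
Base term: 25 July 2018 + 20 years → 25 July 2038.
Prosecution Delay Deduction: −360 days → 30 July 2037.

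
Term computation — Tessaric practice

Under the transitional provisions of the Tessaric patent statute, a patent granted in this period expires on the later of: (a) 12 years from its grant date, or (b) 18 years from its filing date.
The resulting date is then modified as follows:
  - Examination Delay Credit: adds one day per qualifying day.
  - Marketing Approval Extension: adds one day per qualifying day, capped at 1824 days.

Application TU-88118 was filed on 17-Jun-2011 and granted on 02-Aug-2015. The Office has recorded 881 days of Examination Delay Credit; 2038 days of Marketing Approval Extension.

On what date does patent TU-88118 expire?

2036-11-12

(a) grant + 12 years → 2 August 2027.
(b) filing + 18 years → 17 June 2029.
Later of the two: 17 June 2029.
Examination Delay Credit: +881 days → 15 November 2031.
Marketing Approval Extension: 2038 days claimed exceeds the 1824-day cap, so +1824 days → 12 November 2036.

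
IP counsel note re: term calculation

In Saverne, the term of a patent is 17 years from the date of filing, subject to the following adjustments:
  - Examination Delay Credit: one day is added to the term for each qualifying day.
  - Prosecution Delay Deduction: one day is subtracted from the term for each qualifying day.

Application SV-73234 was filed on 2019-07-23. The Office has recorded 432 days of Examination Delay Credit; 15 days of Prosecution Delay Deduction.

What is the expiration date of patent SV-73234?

Base term: filing date + 17 years → 23 July 2036.
Examination Delay Credit: +432 days → 28 September 2037.
Prosecution Delay Deduction: −15 days → 13 September 2037.

2037-09-13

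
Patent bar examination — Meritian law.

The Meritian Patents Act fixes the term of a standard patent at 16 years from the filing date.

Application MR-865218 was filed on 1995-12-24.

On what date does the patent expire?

2011-12-24

Filing date + 16 years → 24 December 2011.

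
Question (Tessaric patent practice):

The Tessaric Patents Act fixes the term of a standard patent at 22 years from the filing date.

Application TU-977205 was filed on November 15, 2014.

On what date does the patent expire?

2036-11-15

Filing date + 22 years → 15 November 2036.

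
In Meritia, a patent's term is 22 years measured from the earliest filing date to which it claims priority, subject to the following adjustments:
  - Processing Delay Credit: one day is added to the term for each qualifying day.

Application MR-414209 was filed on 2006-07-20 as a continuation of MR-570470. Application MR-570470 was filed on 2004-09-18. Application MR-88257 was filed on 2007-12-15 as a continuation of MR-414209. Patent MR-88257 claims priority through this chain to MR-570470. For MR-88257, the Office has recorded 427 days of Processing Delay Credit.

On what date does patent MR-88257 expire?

November 19, 2027

Earliest priority filing: 18 September 2004.
Base term: 18 September 2004 + 22 years → 18 September 2026.
Processing Delay Credit: +427 days → 19 November 2027.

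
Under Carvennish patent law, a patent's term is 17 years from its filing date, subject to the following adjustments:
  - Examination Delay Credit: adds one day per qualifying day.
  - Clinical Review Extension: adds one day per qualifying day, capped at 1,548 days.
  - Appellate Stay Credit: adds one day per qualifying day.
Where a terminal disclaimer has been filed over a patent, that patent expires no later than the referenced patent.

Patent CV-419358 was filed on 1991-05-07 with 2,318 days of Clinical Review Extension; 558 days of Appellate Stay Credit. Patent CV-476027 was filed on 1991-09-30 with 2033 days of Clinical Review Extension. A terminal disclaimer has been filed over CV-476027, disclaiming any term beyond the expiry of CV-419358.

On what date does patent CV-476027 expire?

Natural term of CV-476027:
  Base: filing + 17 years → 30 September 2008.
  Clinical Review Extension: 2033 days claimed exceeds the 1548-day cap, so +1548 days → 26 December 2012.
Expiry of referenced patent CV-419358:
  Base: filing + 17 years → 7 May 2008.
  Clinical Review Extension: 2318 days claimed exceeds the 1548-day cap, so +1548 days → 2 August 2012.
  Appellate Stay Credit: +558 days → 11 February 2014.
Terminal disclaimer: CV-476027 expires on the earlier of 26 December 2012 and 11 February 2014.

December 26, 2012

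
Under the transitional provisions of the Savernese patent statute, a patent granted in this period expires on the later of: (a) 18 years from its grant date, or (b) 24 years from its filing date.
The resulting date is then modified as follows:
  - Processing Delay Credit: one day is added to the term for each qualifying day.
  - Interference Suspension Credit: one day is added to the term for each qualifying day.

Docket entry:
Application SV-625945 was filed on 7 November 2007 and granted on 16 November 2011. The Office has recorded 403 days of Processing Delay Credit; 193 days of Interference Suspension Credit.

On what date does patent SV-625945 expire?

June 25, 2033

(a) grant + 18 years → 16 November 2029.
(b) filing + 24 years → 7 November 2031.
Later of the two: 7 November 2031.
Processing Delay Credit: +403 days → 14 December 2032.
Interference Suspension Credit: +193 days → 25 June 2033.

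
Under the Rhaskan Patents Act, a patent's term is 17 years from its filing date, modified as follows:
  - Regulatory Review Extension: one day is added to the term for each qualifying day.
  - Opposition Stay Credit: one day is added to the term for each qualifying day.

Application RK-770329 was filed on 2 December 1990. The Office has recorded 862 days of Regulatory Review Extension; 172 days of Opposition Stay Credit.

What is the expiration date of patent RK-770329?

Base term: filing date + 17 years → 2 December 2007.
Regulatory Review Extension: +862 days → 12 April 2010.
Opposition Stay Credit: +172 days → 1 October 2010.

2010-10-01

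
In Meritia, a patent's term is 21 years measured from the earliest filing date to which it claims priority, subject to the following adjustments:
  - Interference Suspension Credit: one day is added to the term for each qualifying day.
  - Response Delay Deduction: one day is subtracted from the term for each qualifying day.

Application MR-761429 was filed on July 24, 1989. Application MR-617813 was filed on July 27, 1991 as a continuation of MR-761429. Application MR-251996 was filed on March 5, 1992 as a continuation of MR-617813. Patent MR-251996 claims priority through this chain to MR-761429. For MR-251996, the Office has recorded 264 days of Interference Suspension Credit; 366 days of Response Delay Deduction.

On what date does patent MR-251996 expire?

April 13, 2010

Earliest priority filing: 24 July 1989.
Base term: 24 July 1989 + 21 years → 24 July 2010.
Interference Suspension Credit: +264 days → 14 April 2011.
Response Delay Deduction: −366 days → 13 April 2010.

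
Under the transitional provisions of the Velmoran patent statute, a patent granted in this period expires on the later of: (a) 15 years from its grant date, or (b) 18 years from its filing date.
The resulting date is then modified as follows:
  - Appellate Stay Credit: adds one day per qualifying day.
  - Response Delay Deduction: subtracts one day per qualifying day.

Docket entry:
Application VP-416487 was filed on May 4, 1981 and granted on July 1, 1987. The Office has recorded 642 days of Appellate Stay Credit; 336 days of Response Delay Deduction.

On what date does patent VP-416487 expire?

(a) grant + 15 years → 1 July 2002.
(b) filing + 18 years → 4 May 1999.
Later of the two: 1 July 2002.
Appellate Stay Credit: +642 days → 3 April 2004.
Response Delay Deduction: −336 days → 3 May 2003.

2003-05-03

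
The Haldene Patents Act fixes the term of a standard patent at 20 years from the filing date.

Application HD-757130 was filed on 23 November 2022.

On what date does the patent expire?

November 23, 2042

Filing date + 20 years → 23 November 2042.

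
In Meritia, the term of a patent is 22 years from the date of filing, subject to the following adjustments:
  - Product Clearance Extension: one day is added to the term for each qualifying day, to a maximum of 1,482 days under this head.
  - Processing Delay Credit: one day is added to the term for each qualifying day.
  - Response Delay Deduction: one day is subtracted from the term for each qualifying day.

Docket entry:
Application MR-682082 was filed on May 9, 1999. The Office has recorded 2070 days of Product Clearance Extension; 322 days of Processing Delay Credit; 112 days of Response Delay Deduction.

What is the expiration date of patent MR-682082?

December 26, 2025

Base term: filing date + 22 years → 9 May 2021.
Product Clearance Extension: 2070 days claimed exceeds the 1482-day cap, so +1482 days → 30 May 2025.
Processing Delay Credit: +322 days → 17 April 2026.
Response Delay Deduction: −112 days → 26 December 2025.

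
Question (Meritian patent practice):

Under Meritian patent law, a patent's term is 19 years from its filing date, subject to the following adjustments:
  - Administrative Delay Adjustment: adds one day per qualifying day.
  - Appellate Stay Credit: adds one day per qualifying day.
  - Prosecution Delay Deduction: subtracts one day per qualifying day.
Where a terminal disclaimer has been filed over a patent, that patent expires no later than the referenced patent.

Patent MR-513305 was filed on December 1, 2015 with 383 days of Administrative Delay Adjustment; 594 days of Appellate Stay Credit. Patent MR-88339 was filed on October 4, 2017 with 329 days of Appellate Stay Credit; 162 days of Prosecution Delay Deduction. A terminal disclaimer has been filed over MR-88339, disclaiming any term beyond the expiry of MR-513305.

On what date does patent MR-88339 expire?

Natural term of MR-88339:
  Base: filing + 19 years → 4 October 2036.
  Appellate Stay Credit: +329 days → 29 August 2037.
  Prosecution Delay Deduction: −162 days → 20 March 2037.
Expiry of referenced patent MR-513305:
  Base: filing + 19 years → 1 December 2034.
  Administrative Delay Adjustment: +383 days → 19 December 2035.
  Appellate Stay Credit: +594 days → 4 August 2037.
Terminal disclaimer: MR-88339 expires on the earlier of 20 March 2037 and 4 August 2037.

2037-03-20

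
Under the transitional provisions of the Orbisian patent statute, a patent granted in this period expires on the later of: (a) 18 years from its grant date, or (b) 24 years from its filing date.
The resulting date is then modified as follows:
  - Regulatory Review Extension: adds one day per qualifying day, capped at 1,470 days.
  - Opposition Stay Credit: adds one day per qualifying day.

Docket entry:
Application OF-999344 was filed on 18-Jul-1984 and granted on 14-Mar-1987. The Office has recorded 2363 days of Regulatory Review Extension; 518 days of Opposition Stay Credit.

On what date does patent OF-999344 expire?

(a) grant + 18 years → 14 March 2005.
(b) filing + 24 years → 18 July 2008.
Later of the two: 18 July 2008.
Regulatory Review Extension: 2363 days claimed exceeds the 1470-day cap, so +1470 days → 27 July 2012.
Opposition Stay Credit: +518 days → 27 December 2013.

December 27, 2013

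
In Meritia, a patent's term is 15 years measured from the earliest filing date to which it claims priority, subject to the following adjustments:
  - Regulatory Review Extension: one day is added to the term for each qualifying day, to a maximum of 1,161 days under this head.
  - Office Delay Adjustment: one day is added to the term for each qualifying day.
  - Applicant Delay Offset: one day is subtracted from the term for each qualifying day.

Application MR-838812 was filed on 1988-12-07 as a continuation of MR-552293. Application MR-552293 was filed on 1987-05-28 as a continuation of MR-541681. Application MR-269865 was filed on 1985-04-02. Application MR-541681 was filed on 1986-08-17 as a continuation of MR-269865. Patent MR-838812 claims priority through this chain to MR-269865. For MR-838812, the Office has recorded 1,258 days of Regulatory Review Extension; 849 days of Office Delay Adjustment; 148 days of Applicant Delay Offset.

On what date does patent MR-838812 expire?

Earliest priority filing: 2 April 1985.
Base term: 2 April 1985 + 15 years → 2 April 2000.
Regulatory Review Extension: 1258 days claimed exceeds the 1161-day cap, so +1161 days → 7 June 2003.
Office Delay Adjustment: +849 days → 3 October 2005.
Applicant Delay Offset: −148 days → 8 May 2005.

2005-05-08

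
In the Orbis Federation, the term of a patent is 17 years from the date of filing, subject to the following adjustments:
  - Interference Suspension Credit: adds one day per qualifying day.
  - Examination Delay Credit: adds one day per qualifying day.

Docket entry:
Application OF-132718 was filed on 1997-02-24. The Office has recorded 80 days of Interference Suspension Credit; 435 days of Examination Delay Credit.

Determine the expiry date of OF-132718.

Base term: filing date + 17 years → 24 February 2014.
Interference Suspension Credit: +80 days → 15 May 2014.
Examination Delay Credit: +435 days → 24 July 2015.

July 24, 2015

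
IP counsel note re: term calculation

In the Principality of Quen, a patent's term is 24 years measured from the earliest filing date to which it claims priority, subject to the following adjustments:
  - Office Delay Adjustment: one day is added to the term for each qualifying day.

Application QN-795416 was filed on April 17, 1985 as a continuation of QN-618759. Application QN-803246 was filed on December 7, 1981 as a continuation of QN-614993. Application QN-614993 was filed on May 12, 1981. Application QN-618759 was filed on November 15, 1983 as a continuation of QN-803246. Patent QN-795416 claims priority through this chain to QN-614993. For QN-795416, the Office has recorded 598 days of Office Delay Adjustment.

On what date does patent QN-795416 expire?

Earliest priority filing: 12 May 1981.
Base term: 12 May 1981 + 24 years → 12 May 2005.
Office Delay Adjustment: +598 days → 31 December 2006.

December 31, 2006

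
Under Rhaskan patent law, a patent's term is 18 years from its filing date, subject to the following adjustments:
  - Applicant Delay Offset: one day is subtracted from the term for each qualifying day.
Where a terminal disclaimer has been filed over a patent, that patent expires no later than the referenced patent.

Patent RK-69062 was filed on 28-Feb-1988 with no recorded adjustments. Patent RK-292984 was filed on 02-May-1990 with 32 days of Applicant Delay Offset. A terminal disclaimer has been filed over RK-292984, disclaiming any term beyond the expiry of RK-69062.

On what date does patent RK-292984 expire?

Natural term of RK-292984:
  Base: filing + 18 years → 2 May 2008.
  Applicant Delay Offset: −32 days → 31 March 2008.
Expiry of referenced patent RK-69062:
  Base: filing + 18 years → 28 February 2006.
Terminal disclaimer: RK-292984 expires on the earlier of 31 March 2008 and 28 February 2006.

February 28, 2006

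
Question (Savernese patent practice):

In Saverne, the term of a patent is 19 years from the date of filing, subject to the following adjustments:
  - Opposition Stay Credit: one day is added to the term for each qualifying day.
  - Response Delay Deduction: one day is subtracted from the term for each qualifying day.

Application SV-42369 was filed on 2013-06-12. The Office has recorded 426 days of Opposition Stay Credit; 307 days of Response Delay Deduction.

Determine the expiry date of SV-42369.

October 9, 2032

Base term: filing date + 19 years → 12 June 2032.
Opposition Stay Credit: +426 days → 12 August 2033.
Response Delay Deduction: −307 days → 9 October 2032.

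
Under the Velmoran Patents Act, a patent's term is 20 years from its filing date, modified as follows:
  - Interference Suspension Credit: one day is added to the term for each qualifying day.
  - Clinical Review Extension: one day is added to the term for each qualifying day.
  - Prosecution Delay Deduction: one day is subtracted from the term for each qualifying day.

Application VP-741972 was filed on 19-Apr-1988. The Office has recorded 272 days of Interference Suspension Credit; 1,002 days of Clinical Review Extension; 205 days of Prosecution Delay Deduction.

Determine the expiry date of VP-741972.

Base term: filing date + 20 years → 19 April 2008.
Interference Suspension Credit: +272 days → 16 January 2009.
Clinical Review Extension: +1002 days → 15 October 2011.
Prosecution Delay Deduction: −205 days → 24 March 2011.

2011-03-24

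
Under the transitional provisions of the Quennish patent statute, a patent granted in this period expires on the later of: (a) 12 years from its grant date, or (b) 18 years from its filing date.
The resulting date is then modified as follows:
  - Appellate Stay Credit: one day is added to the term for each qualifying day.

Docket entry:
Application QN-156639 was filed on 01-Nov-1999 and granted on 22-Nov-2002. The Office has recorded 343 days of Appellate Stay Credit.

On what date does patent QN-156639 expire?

(a) grant + 12 years → 22 November 2014.
(b) filing + 18 years → 1 November 2017.
Later of the two: 1 November 2017.
Appellate Stay Credit: +343 days → 10 October 2018.

2018-10-10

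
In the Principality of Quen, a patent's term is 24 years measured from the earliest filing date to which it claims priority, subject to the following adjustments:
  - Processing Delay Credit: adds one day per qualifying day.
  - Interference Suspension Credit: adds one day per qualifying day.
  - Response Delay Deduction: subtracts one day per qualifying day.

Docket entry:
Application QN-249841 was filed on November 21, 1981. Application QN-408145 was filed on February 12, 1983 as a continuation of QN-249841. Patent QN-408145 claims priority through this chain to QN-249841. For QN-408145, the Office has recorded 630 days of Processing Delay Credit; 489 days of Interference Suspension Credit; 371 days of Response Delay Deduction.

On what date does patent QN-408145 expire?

Earliest priority filing: 21 November 1981.
Base term: 21 November 1981 + 24 years → 21 November 2005.
Processing Delay Credit: +630 days → 13 August 2007.
Interference Suspension Credit: +489 days → 14 December 2008.
Response Delay Deduction: −371 days → 9 December 2007.

2007-12-09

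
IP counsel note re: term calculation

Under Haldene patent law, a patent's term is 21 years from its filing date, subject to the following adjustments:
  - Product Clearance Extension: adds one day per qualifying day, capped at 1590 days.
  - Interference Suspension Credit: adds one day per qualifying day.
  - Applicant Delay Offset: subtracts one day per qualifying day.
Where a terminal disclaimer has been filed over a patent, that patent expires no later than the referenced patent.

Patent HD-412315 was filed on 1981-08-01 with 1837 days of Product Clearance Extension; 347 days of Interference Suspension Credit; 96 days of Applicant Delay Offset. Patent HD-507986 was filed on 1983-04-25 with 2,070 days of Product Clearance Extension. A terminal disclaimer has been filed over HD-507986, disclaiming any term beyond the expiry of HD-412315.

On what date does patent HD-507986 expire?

Natural term of HD-507986:
  Base: filing + 21 years → 25 April 2004.
  Product Clearance Extension: 2070 days claimed exceeds the 1590-day cap, so +1590 days → 1 September 2008.
Expiry of referenced patent HD-412315:
  Base: filing + 21 years → 1 August 2002.
  Product Clearance Extension: 1837 days claimed exceeds the 1590-day cap, so +1590 days → 8 December 2006.
  Interference Suspension Credit: +347 days → 20 November 2007.
  Applicant Delay Offset: −96 days → 16 August 2007.
Terminal disclaimer: HD-507986 expires on the earlier of 1 September 2008 and 16 August 2007.

August 16, 2007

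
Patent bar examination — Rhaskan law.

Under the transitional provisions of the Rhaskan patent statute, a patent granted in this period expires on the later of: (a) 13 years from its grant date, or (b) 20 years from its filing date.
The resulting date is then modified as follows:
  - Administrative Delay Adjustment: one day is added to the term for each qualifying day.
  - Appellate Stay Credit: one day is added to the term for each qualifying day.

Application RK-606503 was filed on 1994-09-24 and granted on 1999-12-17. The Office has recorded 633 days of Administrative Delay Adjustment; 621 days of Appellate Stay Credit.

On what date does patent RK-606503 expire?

(a) grant + 13 years → 17 December 2012.
(b) filing + 20 years → 24 September 2014.
Later of the two: 24 September 2014.
Administrative Delay Adjustment: +633 days → 18 June 2016.
Appellate Stay Credit: +621 days → 1 March 2018.

March 1, 2018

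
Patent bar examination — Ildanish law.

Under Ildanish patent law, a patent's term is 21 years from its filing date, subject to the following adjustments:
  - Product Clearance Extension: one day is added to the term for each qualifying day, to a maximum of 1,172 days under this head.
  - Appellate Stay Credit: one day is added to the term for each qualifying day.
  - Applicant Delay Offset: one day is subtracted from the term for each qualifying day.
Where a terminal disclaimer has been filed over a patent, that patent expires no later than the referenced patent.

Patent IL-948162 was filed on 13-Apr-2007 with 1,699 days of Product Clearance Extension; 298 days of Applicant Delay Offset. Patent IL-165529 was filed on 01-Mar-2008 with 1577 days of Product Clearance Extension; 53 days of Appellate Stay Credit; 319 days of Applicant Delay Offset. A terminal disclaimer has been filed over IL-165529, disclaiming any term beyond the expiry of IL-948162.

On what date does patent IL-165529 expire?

Natural term of IL-165529:
  Base: filing + 21 years → 1 March 2029.
  Product Clearance Extension: 1577 days claimed exceeds the 1172-day cap, so +1172 days → 16 May 2032.
  Appellate Stay Credit: +53 days → 8 July 2032.
  Applicant Delay Offset: −319 days → 24 August 2031.
Expiry of referenced patent IL-948162:
  Base: filing + 21 years → 13 April 2028.
  Product Clearance Extension: 1699 days claimed exceeds the 1172-day cap, so +1172 days → 29 June 2031.
  Applicant Delay Offset: −298 days → 4 September 2030.
Terminal disclaimer: IL-165529 expires on the earlier of 24 August 2031 and 4 September 2030.

2030-09-04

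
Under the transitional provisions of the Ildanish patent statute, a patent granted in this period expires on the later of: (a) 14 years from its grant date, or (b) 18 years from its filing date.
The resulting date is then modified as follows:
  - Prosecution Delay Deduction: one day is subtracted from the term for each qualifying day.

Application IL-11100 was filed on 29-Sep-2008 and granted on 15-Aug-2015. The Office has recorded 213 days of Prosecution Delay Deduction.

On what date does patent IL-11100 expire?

(a) grant + 14 years → 15 August 2029.
(b) filing + 18 years → 29 September 2026.
Later of the two: 15 August 2029.
Prosecution Delay Deduction: −213 days → 14 January 2029.

2029-01-14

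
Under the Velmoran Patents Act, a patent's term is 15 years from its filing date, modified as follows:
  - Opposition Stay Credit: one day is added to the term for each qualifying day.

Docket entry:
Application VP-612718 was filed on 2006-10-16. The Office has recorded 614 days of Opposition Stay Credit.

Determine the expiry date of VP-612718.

2023-06-22

Base term: filing date + 15 years → 16 October 2021.
Opposition Stay Credit: +614 days → 22 June 2023.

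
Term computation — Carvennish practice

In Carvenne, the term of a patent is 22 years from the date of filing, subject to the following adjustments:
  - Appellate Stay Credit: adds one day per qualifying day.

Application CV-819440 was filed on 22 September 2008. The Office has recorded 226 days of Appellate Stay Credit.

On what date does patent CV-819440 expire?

2031-05-06

Base term: filing date + 22 years → 22 September 2030.
Appellate Stay Credit: +226 days → 6 May 2031.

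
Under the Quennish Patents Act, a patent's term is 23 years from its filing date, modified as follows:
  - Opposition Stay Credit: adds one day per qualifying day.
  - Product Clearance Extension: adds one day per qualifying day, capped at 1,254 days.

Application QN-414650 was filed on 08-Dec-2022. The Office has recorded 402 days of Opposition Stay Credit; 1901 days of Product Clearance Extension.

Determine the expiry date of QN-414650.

Base term: filing date + 23 years → 8 December 2045.
Opposition Stay Credit: +402 days → 14 January 2047.
Product Clearance Extension: 1901 days claimed exceeds the 1254-day cap, so +1254 days → 21 June 2050.

June 21, 2050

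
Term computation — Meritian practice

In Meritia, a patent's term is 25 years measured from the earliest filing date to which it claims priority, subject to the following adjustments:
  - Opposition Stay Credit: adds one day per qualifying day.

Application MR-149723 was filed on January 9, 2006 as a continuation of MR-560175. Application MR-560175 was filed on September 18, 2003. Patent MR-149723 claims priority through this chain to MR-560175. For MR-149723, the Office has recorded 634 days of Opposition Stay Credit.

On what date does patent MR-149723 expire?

Earliest priority filing: 18 September 2003.
Base term: 18 September 2003 + 25 years → 18 September 2028.
Opposition Stay Credit: +634 days → 14 June 2030.

June 14, 2030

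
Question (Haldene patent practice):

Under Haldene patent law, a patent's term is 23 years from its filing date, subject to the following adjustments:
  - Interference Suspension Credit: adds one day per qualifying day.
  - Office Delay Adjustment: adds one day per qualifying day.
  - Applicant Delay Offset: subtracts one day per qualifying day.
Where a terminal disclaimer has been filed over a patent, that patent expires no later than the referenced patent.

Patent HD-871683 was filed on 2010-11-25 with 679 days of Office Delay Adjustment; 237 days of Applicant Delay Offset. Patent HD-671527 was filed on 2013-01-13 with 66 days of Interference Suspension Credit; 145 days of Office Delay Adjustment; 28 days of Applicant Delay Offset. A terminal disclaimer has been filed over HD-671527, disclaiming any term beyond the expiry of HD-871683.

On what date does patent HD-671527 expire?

Natural term of HD-671527:
  Base: filing + 23 years → 13 January 2036.
  Interference Suspension Credit: +66 days → 19 March 2036.
  Office Delay Adjustment: +145 days → 11 August 2036.
  Applicant Delay Offset: −28 days → 14 July 2036.
Expiry of referenced patent HD-871683:
  Base: filing + 23 years → 25 November 2033.
  Office Delay Adjustment: +679 days → 5 October 2035.
  Applicant Delay Offset: −237 days → 10 February 2035.
Terminal disclaimer: HD-671527 expires on the earlier of 14 July 2036 and 10 February 2035.

February 10, 2035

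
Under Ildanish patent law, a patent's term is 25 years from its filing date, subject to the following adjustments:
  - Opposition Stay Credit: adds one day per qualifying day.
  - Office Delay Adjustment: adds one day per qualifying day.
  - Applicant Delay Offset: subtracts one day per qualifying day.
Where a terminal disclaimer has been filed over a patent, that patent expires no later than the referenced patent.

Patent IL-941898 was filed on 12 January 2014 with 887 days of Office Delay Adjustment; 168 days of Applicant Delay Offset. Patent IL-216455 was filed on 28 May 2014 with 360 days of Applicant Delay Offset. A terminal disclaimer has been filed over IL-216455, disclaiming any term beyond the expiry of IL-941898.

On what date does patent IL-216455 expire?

June 2, 2038

Natural term of IL-216455:
  Base: filing + 25 years → 28 May 2039.
  Applicant Delay Offset: −360 days → 2 June 2038.
Expiry of referenced patent IL-941898:
  Base: filing + 25 years → 12 January 2039.
  Office Delay Adjustment: +887 days → 17 June 2041.
  Applicant Delay Offset: −168 days → 31 December 2040.
Terminal disclaimer: IL-216455 expires on the earlier of 2 June 2038 and 31 December 2040.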